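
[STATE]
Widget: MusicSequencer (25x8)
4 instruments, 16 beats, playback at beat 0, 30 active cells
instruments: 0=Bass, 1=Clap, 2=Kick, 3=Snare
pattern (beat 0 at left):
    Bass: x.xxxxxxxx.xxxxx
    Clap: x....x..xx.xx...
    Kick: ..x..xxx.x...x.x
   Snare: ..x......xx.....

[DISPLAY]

      ▼123456789012345   
  Bass█·████████·█████   
  Clap█····█··██·██···   
  Kick··█··███·█···█·█   
 Snare··█······██·····   
                         
                         
                         


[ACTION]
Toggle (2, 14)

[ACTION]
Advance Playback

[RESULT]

      0▼23456789012345   
  Bass█·████████·█████   
  Clap█····█··██·██···   
  Kick··█··███·█···███   
 Snare··█······██·····   
                         
                         
                         


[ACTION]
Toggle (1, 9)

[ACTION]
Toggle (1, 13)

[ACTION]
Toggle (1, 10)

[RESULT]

      0▼23456789012345   
  Bass█·████████·█████   
  Clap█····█··█·████··   
  Kick··█··███·█···███   
 Snare··█······██·····   
                         
                         
                         


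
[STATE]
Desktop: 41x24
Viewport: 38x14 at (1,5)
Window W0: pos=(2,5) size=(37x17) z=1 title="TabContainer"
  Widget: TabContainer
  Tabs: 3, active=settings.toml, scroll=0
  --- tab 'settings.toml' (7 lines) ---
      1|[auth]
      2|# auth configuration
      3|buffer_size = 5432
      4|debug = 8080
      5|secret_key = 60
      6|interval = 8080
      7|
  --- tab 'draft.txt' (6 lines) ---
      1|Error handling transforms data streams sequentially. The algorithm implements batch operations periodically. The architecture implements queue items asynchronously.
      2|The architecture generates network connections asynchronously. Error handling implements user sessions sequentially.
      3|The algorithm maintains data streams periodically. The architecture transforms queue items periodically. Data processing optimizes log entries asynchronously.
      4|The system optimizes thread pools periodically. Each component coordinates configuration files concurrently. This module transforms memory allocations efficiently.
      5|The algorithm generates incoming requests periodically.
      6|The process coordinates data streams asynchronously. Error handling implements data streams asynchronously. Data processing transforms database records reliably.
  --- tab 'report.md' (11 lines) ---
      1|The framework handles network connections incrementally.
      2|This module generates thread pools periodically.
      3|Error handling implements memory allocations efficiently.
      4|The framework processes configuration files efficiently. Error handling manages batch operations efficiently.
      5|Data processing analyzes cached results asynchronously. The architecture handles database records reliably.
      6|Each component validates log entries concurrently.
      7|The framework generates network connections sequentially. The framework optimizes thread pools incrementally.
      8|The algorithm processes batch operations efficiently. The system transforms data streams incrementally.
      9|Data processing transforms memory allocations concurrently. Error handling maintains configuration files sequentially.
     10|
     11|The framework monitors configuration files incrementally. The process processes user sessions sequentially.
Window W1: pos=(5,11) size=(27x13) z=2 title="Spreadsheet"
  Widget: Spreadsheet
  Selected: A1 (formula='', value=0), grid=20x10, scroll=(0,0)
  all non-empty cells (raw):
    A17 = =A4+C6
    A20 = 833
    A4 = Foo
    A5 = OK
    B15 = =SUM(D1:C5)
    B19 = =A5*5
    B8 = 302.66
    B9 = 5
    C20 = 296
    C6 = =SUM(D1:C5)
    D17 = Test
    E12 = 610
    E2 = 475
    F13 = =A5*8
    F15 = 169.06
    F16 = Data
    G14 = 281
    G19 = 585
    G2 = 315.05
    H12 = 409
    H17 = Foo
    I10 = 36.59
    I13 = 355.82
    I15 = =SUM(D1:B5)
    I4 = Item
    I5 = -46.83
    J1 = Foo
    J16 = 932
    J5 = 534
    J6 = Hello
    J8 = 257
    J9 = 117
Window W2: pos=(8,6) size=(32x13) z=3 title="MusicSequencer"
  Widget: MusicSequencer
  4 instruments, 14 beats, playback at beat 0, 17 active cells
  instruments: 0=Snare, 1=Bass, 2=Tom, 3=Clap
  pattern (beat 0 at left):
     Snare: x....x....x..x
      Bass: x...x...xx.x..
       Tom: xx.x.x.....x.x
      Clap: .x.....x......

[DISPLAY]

 ┏━━━━━━━━━━━━━━━━━━━━━━━━━━━━━━━━━━━┓
 ┃ TabC┏━━━━━━━━━━━━━━━━━━━━━━━━━━━━━━
 ┠─────┃ MusicSequencer               
 ┃[sett┠──────────────────────────────
 ┃─────┃      ▼1234567890123          
 ┃[auth┃ Snare█····█····█··█          
 ┃# ┏━━┃  Bass█···█···██·█··          
 ┃bu┃ S┃   Tom██·█·█·····█·█          
 ┃de┠──┃  Clap·█·····█······          
 ┃se┃A1┃                              
 ┃in┃  ┃                              
 ┃  ┃--┃                              
 ┃  ┃  ┃                              
 ┃  ┃  ┗━━━━━━━━━━━━━━━━━━━━━━━━━━━━━━


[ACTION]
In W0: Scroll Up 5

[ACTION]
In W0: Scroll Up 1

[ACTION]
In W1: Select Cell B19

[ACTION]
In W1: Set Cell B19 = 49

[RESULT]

 ┏━━━━━━━━━━━━━━━━━━━━━━━━━━━━━━━━━━━┓
 ┃ TabC┏━━━━━━━━━━━━━━━━━━━━━━━━━━━━━━
 ┠─────┃ MusicSequencer               
 ┃[sett┠──────────────────────────────
 ┃─────┃      ▼1234567890123          
 ┃[auth┃ Snare█····█····█··█          
 ┃# ┏━━┃  Bass█···█···██·█··          
 ┃bu┃ S┃   Tom██·█·█·····█·█          
 ┃de┠──┃  Clap·█·····█······          
 ┃se┃B1┃                              
 ┃in┃  ┃                              
 ┃  ┃--┃                              
 ┃  ┃  ┃                              
 ┃  ┃  ┗━━━━━━━━━━━━━━━━━━━━━━━━━━━━━━


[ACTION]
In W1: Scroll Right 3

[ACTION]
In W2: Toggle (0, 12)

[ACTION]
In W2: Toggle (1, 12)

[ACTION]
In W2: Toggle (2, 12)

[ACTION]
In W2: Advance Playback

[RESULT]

 ┏━━━━━━━━━━━━━━━━━━━━━━━━━━━━━━━━━━━┓
 ┃ TabC┏━━━━━━━━━━━━━━━━━━━━━━━━━━━━━━
 ┠─────┃ MusicSequencer               
 ┃[sett┠──────────────────────────────
 ┃─────┃      0▼234567890123          
 ┃[auth┃ Snare█····█····█·██          
 ┃# ┏━━┃  Bass█···█···██·██·          
 ┃bu┃ S┃   Tom██·█·█·····███          
 ┃de┠──┃  Clap·█·····█······          
 ┃se┃B1┃                              
 ┃in┃  ┃                              
 ┃  ┃--┃                              
 ┃  ┃  ┃                              
 ┃  ┃  ┗━━━━━━━━━━━━━━━━━━━━━━━━━━━━━━


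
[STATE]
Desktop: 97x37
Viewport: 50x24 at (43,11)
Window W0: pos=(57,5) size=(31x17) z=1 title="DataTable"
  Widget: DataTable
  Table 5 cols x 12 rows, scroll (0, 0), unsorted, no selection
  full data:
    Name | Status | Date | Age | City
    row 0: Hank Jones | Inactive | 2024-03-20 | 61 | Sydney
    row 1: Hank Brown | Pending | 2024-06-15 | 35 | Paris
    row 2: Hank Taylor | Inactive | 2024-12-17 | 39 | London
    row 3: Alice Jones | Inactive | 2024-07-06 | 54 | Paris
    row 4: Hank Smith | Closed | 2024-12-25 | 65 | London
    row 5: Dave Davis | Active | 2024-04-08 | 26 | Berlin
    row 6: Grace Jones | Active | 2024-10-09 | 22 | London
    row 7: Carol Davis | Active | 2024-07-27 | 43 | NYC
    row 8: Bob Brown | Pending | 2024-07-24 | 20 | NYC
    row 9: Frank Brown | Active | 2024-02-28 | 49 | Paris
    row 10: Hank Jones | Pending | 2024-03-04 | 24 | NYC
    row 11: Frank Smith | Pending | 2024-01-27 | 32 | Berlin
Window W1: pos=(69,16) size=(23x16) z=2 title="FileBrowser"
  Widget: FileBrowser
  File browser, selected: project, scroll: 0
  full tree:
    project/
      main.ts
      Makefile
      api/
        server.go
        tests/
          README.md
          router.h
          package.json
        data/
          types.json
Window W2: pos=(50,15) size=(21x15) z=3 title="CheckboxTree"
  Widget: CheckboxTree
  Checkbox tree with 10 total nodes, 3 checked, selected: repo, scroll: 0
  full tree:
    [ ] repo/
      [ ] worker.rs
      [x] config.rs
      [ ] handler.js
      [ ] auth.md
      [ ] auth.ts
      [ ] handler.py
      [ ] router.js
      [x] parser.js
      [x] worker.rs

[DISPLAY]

              ┃Hank Brown │Pending │2024-06-┃     
              ┃Hank Taylor│Inactive│2024-12-┃     
              ┃Alice Jones│Inactive│2024-07-┃     
              ┃Hank Smith │Closed  │2024-12-┃     
       ┏━━━━━━━━━━━━━━━━━━━┓ctive  │2024-04-┃     
       ┃ CheckboxTree      ┃━━━━━━━━━━━━━━━━━━━━┓ 
       ┠───────────────────┨FileBrowser         ┃ 
       ┃>[-] repo/         ┃────────────────────┨ 
       ┃   [ ] worker.rs   ┃ [-] project/       ┃ 
       ┃   [x] config.rs   ┃   main.ts          ┃ 
       ┃   [ ] handler.js  ┃   Makefile         ┃ 
       ┃   [ ] auth.md     ┃   [+] api/         ┃ 
       ┃   [ ] auth.ts     ┃                    ┃ 
       ┃   [ ] handler.py  ┃                    ┃ 
       ┃   [ ] router.js   ┃                    ┃ 
       ┃   [x] parser.js   ┃                    ┃ 
       ┃   [x] worker.rs   ┃                    ┃ 
       ┃                   ┃                    ┃ 
       ┗━━━━━━━━━━━━━━━━━━━┛                    ┃ 
                          ┃                     ┃ 
                          ┗━━━━━━━━━━━━━━━━━━━━━┛ 
                                                  
                                                  
                                                  


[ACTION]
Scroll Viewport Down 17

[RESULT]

              ┃Alice Jones│Inactive│2024-07-┃     
              ┃Hank Smith │Closed  │2024-12-┃     
       ┏━━━━━━━━━━━━━━━━━━━┓ctive  │2024-04-┃     
       ┃ CheckboxTree      ┃━━━━━━━━━━━━━━━━━━━━┓ 
       ┠───────────────────┨FileBrowser         ┃ 
       ┃>[-] repo/         ┃────────────────────┨ 
       ┃   [ ] worker.rs   ┃ [-] project/       ┃ 
       ┃   [x] config.rs   ┃   main.ts          ┃ 
       ┃   [ ] handler.js  ┃   Makefile         ┃ 
       ┃   [ ] auth.md     ┃   [+] api/         ┃ 
       ┃   [ ] auth.ts     ┃                    ┃ 
       ┃   [ ] handler.py  ┃                    ┃ 
       ┃   [ ] router.js   ┃                    ┃ 
       ┃   [x] parser.js   ┃                    ┃ 
       ┃   [x] worker.rs   ┃                    ┃ 
       ┃                   ┃                    ┃ 
       ┗━━━━━━━━━━━━━━━━━━━┛                    ┃ 
                          ┃                     ┃ 
                          ┗━━━━━━━━━━━━━━━━━━━━━┛ 
                                                  
                                                  
                                                  
                                                  
                                                  


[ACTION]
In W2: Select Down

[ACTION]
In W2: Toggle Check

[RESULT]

              ┃Alice Jones│Inactive│2024-07-┃     
              ┃Hank Smith │Closed  │2024-12-┃     
       ┏━━━━━━━━━━━━━━━━━━━┓ctive  │2024-04-┃     
       ┃ CheckboxTree      ┃━━━━━━━━━━━━━━━━━━━━┓ 
       ┠───────────────────┨FileBrowser         ┃ 
       ┃ [-] repo/         ┃────────────────────┨ 
       ┃>  [x] worker.rs   ┃ [-] project/       ┃ 
       ┃   [x] config.rs   ┃   main.ts          ┃ 
       ┃   [ ] handler.js  ┃   Makefile         ┃ 
       ┃   [ ] auth.md     ┃   [+] api/         ┃ 
       ┃   [ ] auth.ts     ┃                    ┃ 
       ┃   [ ] handler.py  ┃                    ┃ 
       ┃   [ ] router.js   ┃                    ┃ 
       ┃   [x] parser.js   ┃                    ┃ 
       ┃   [x] worker.rs   ┃                    ┃ 
       ┃                   ┃                    ┃ 
       ┗━━━━━━━━━━━━━━━━━━━┛                    ┃ 
                          ┃                     ┃ 
                          ┗━━━━━━━━━━━━━━━━━━━━━┛ 
                                                  
                                                  
                                                  
                                                  
                                                  


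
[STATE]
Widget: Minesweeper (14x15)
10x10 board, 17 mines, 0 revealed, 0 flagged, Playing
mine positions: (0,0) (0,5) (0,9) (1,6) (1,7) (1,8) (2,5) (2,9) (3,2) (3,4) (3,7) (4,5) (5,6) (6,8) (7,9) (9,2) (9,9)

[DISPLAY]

■■■■■■■■■■    
■■■■■■■■■■    
■■■■■■■■■■    
■■■■■■■■■■    
■■■■■■■■■■    
■■■■■■■■■■    
■■■■■■■■■■    
■■■■■■■■■■    
■■■■■■■■■■    
■■■■■■■■■■    
              
              
              
              
              


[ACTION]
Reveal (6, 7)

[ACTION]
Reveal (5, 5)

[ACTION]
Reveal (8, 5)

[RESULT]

■■■■■■■■■■    
11■■■■■■■■    
 1■■■■■■■■    
 1■■■■■■■■    
 1122■■■■■    
    12■■■■    
     112■■    
       12■    
 111    2■    
 1■1    1■    
              
              
              
              
              


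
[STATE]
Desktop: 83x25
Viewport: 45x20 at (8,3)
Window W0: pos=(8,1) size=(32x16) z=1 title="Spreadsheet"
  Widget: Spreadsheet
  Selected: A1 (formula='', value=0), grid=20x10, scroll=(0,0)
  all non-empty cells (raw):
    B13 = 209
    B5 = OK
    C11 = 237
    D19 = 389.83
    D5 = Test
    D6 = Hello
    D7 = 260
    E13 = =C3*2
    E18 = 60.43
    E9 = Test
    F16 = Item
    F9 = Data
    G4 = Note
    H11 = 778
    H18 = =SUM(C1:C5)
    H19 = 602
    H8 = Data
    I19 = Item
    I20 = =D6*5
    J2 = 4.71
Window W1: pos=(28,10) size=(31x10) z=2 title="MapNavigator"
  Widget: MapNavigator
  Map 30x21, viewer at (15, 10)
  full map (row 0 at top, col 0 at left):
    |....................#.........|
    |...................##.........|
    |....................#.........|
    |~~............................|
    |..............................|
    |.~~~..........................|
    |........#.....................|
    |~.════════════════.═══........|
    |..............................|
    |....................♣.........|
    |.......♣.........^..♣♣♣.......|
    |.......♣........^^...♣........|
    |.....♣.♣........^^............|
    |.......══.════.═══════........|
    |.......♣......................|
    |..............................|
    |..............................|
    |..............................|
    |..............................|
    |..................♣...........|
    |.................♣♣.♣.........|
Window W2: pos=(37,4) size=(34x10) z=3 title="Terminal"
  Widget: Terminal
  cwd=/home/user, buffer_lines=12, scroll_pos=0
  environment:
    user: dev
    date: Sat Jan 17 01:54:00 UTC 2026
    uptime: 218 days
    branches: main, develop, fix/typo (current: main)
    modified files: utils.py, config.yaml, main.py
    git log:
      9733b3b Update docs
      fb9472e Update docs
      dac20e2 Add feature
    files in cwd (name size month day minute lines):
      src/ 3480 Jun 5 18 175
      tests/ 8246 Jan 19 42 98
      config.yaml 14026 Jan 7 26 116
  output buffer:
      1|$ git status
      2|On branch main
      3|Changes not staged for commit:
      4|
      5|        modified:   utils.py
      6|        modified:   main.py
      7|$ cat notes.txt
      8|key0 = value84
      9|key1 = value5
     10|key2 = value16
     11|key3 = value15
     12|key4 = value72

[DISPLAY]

┠──────────────────────────────┨             
┃A1:                         ┏━━━━━━━━━━━━━━━
┃       A       B       C    ┃ Terminal      
┃----------------------------┠───────────────
┃  1      [0]       0       0┃$ git status   
┃  2        0       0       0┃On branch main 
┃  3        0       0       0┃Changes not sta
┃  4        0       ┏━━━━━━━━┃               
┃  5        0OK     ┃ MapNavi┃        modifie
┃  6        0       ┠────────┃        modifie
┃  7        0       ┃.═══════┗━━━━━━━━━━━━━━━
┃  8        0       ┃........................
┃  9        0       ┃...................♣....
┗━━━━━━━━━━━━━━━━━━━┃......♣.......@.^..♣♣♣..
                    ┃......♣........^^...♣...
                    ┃....♣.♣........^^.......
                    ┗━━━━━━━━━━━━━━━━━━━━━━━━
                                             
                                             
                                             


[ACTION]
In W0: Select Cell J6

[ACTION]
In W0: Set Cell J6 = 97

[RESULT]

┠──────────────────────────────┨             
┃J6: 97                      ┏━━━━━━━━━━━━━━━
┃       A       B       C    ┃ Terminal      
┃----------------------------┠───────────────
┃  1        0       0       0┃$ git status   
┃  2        0       0       0┃On branch main 
┃  3        0       0       0┃Changes not sta
┃  4        0       ┏━━━━━━━━┃               
┃  5        0OK     ┃ MapNavi┃        modifie
┃  6        0       ┠────────┃        modifie
┃  7        0       ┃.═══════┗━━━━━━━━━━━━━━━
┃  8        0       ┃........................
┃  9        0       ┃...................♣....
┗━━━━━━━━━━━━━━━━━━━┃......♣.......@.^..♣♣♣..
                    ┃......♣........^^...♣...
                    ┃....♣.♣........^^.......
                    ┗━━━━━━━━━━━━━━━━━━━━━━━━
                                             
                                             
                                             


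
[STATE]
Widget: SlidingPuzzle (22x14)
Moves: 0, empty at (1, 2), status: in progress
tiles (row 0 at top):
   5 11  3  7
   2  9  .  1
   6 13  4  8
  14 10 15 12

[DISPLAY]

┌────┬────┬────┬────┐ 
│  5 │ 11 │  3 │  7 │ 
├────┼────┼────┼────┤ 
│  2 │  9 │    │  1 │ 
├────┼────┼────┼────┤ 
│  6 │ 13 │  4 │  8 │ 
├────┼────┼────┼────┤ 
│ 14 │ 10 │ 15 │ 12 │ 
└────┴────┴────┴────┘ 
Moves: 0              
                      
                      
                      
                      


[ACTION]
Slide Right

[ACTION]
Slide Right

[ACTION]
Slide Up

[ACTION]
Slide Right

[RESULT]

┌────┬────┬────┬────┐ 
│  5 │ 11 │  3 │  7 │ 
├────┼────┼────┼────┤ 
│  6 │  2 │  9 │  1 │ 
├────┼────┼────┼────┤ 
│    │ 13 │  4 │  8 │ 
├────┼────┼────┼────┤ 
│ 14 │ 10 │ 15 │ 12 │ 
└────┴────┴────┴────┘ 
Moves: 3              
                      
                      
                      
                      


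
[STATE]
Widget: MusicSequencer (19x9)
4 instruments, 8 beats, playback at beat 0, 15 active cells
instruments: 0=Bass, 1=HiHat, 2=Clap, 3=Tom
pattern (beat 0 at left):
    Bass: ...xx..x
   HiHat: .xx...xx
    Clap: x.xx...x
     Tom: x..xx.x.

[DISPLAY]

      ▼1234567     
  Bass···██··█     
 HiHat·██···██     
  Clap█·██···█     
   Tom█··██·█·     
                   
                   
                   
                   


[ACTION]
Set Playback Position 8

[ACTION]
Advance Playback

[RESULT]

      0▼234567     
  Bass···██··█     
 HiHat·██···██     
  Clap█·██···█     
   Tom█··██·█·     
                   
                   
                   
                   


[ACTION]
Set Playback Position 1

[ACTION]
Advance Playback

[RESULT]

      01▼34567     
  Bass···██··█     
 HiHat·██···██     
  Clap█·██···█     
   Tom█··██·█·     
                   
                   
                   
                   


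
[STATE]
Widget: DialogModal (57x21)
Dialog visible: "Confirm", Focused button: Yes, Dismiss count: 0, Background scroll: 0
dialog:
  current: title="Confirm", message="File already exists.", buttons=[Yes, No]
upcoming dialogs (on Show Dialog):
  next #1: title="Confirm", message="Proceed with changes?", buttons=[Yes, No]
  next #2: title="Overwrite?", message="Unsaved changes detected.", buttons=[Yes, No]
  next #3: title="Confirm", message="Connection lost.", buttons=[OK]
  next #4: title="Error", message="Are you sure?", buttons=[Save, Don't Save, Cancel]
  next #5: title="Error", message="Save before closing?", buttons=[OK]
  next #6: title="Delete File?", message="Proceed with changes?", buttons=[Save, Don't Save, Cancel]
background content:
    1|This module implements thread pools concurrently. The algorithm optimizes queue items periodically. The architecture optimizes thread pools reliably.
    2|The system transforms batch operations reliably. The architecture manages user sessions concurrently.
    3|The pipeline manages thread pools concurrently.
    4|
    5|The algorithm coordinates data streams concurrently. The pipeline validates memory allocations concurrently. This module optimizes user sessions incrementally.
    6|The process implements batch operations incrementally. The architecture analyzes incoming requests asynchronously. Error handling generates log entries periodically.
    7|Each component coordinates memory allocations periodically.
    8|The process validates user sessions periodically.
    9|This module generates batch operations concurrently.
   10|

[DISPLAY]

This module implements thread pools concurrently. The alg
The system transforms batch operations reliably. The arch
The pipeline manages thread pools concurrently.          
                                                         
The algorithm coordinates data streams concurrently. The 
The process implements batch operations incrementally. Th
Each component coordinates memory allocations periodicall
The process validates user sessions periodically.        
This module gene┌──────────────────────┐oncurrently.     
                │       Confirm        │                 
                │ File already exists. │                 
                │      [Yes]  No       │                 
                └──────────────────────┘                 
                                                         
                                                         
                                                         
                                                         
                                                         
                                                         
                                                         
                                                         


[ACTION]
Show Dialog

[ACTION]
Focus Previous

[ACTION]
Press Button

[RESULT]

This module implements thread pools concurrently. The alg
The system transforms batch operations reliably. The arch
The pipeline manages thread pools concurrently.          
                                                         
The algorithm coordinates data streams concurrently. The 
The process implements batch operations incrementally. Th
Each component coordinates memory allocations periodicall
The process validates user sessions periodically.        
This module generates batch operations concurrently.     
                                                         
                                                         
                                                         
                                                         
                                                         
                                                         
                                                         
                                                         
                                                         
                                                         
                                                         
                                                         


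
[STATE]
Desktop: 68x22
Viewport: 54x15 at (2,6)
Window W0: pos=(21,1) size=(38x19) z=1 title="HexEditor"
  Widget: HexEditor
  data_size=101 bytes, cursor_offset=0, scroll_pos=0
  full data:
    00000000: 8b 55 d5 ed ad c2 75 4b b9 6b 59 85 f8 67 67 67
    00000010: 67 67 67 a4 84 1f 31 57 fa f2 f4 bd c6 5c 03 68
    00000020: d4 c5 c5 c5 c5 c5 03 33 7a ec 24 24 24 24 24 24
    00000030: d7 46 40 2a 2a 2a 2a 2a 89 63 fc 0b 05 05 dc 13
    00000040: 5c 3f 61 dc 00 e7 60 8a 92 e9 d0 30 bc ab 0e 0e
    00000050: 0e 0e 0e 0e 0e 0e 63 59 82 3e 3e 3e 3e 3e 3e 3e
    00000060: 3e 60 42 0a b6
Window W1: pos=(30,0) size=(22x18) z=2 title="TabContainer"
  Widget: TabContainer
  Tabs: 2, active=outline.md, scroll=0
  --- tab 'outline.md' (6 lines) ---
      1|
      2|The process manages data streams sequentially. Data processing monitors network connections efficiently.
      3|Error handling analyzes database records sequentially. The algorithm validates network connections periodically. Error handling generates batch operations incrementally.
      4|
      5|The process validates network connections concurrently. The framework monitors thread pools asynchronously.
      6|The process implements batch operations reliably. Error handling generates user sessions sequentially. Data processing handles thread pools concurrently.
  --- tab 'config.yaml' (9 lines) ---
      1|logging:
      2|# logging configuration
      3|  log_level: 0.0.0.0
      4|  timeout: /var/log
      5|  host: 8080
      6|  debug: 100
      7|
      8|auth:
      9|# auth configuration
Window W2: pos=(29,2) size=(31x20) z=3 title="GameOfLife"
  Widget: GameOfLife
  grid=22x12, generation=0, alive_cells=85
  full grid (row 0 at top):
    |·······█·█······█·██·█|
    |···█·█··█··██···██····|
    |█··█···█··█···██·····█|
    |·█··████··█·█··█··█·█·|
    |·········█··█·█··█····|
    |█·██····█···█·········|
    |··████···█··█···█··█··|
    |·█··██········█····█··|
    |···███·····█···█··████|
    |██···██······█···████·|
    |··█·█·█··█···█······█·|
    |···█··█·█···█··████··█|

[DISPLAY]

                   ┃0000002┃·······█·█······█·██·█    
                   ┃0000003┃···█·█··█··██···██····    
                   ┃0000004┃█··█···█··█···██·····█    
                   ┃0000005┃·█··████··█·█··█··█·█·    
                   ┃0000006┃·········█··█·█··█····    
                   ┃       ┃█·██····█···█·········    
                   ┃       ┃··████···█··█···█··█··    
                   ┃       ┃·█··██········█····█··    
                   ┃       ┃···███·····█···█··████    
                   ┃       ┃██···██······█···████·    
                   ┃       ┃··█·█·█··█···█······█·    
                   ┃       ┃···█··█·█···█··████··█    
                   ┃       ┃                          
                   ┗━━━━━━━┃                          
                           ┃                          


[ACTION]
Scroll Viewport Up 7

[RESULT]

                            ┏━━━━━━━━━━━━━━━━━━━━┓    
                   ┏━━━━━━━━┃ TabContainer       ┃━━━━
                   ┃ HexEdi┏━━━━━━━━━━━━━━━━━━━━━━━━━━
                   ┠───────┃ GameOfLife               
                   ┃0000000┠──────────────────────────
                   ┃0000001┃Gen: 0                    
                   ┃0000002┃·······█·█······█·██·█    
                   ┃0000003┃···█·█··█··██···██····    
                   ┃0000004┃█··█···█··█···██·····█    
                   ┃0000005┃·█··████··█·█··█··█·█·    
                   ┃0000006┃·········█··█·█··█····    
                   ┃       ┃█·██····█···█·········    
                   ┃       ┃··████···█··█···█··█··    
                   ┃       ┃·█··██········█····█··    
                   ┃       ┃···███·····█···█··████    


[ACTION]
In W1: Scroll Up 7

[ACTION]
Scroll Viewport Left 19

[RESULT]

                              ┏━━━━━━━━━━━━━━━━━━━━┓  
                     ┏━━━━━━━━┃ TabContainer       ┃━━
                     ┃ HexEdi┏━━━━━━━━━━━━━━━━━━━━━━━━
                     ┠───────┃ GameOfLife             
                     ┃0000000┠────────────────────────
                     ┃0000001┃Gen: 0                  
                     ┃0000002┃·······█·█······█·██·█  
                     ┃0000003┃···█·█··█··██···██····  
                     ┃0000004┃█··█···█··█···██·····█  
                     ┃0000005┃·█··████··█·█··█··█·█·  
                     ┃0000006┃·········█··█·█··█····  
                     ┃       ┃█·██····█···█·········  
                     ┃       ┃··████···█··█···█··█··  
                     ┃       ┃·█··██········█····█··  
                     ┃       ┃···███·····█···█··████  


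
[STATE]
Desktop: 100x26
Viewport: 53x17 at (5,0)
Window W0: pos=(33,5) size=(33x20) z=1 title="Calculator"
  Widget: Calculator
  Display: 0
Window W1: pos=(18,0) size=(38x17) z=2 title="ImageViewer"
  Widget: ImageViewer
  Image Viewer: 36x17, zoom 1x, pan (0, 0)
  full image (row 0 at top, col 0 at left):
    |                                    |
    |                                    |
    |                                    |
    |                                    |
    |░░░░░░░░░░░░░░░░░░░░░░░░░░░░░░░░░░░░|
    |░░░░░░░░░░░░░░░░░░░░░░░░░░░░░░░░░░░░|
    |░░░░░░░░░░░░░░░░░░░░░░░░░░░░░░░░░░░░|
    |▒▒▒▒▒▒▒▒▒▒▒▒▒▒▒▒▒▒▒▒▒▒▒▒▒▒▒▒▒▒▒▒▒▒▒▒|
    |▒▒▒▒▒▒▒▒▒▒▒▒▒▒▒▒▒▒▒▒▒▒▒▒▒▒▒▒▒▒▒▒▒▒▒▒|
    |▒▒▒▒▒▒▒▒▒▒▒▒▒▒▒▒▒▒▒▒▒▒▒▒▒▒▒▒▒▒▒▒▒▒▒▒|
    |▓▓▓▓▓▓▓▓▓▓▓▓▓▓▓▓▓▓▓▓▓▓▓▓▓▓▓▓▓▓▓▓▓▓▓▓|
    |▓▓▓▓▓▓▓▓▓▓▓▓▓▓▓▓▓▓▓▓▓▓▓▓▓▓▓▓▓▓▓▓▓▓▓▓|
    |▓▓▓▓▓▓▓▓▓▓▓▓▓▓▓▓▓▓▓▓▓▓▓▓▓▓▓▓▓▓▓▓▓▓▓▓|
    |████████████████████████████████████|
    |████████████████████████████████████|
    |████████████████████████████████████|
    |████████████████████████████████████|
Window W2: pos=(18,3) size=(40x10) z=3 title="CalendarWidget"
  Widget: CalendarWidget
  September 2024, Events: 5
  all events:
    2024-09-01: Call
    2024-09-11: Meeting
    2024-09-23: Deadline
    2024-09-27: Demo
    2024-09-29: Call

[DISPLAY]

             ┏━━━━━━━━━━━━━━━━━━━━━━━━━━━━━━━━━━━━┓  
             ┃ ImageViewer                        ┃  
             ┠────────────────────────────────────┨  
             ┏━━━━━━━━━━━━━━━━━━━━━━━━━━━━━━━━━━━━━━┓
             ┃ CalendarWidget                       ┃
             ┠──────────────────────────────────────┨
             ┃            September 2024            ┃
             ┃Mo Tu We Th Fr Sa Su                  ┃
             ┃                   1*                 ┃
             ┃ 2  3  4  5  6  7  8                  ┃
             ┃ 9 10 11* 12 13 14 15                 ┃
             ┃16 17 18 19 20 21 22                  ┃
             ┗━━━━━━━━━━━━━━━━━━━━━━━━━━━━━━━━━━━━━━┛
             ┃▓▓▓▓▓▓▓▓▓▓▓▓▓▓▓▓▓▓▓▓▓▓▓▓▓▓▓▓▓▓▓▓▓▓▓▓┃  
             ┃▓▓▓▓▓▓▓▓▓▓▓▓▓▓▓▓▓▓▓▓▓▓▓▓▓▓▓▓▓▓▓▓▓▓▓▓┃  
             ┃▓▓▓▓▓▓▓▓▓▓▓▓▓▓▓▓▓▓▓▓▓▓▓▓▓▓▓▓▓▓▓▓▓▓▓▓┃  
             ┗━━━━━━━━━━━━━━━━━━━━━━━━━━━━━━━━━━━━┛  


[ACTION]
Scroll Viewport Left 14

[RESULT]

                  ┏━━━━━━━━━━━━━━━━━━━━━━━━━━━━━━━━━━
                  ┃ ImageViewer                      
                  ┠──────────────────────────────────
                  ┏━━━━━━━━━━━━━━━━━━━━━━━━━━━━━━━━━━
                  ┃ CalendarWidget                   
                  ┠──────────────────────────────────
                  ┃            September 2024        
                  ┃Mo Tu We Th Fr Sa Su              
                  ┃                   1*             
                  ┃ 2  3  4  5  6  7  8              
                  ┃ 9 10 11* 12 13 14 15             
                  ┃16 17 18 19 20 21 22              
                  ┗━━━━━━━━━━━━━━━━━━━━━━━━━━━━━━━━━━
                  ┃▓▓▓▓▓▓▓▓▓▓▓▓▓▓▓▓▓▓▓▓▓▓▓▓▓▓▓▓▓▓▓▓▓▓
                  ┃▓▓▓▓▓▓▓▓▓▓▓▓▓▓▓▓▓▓▓▓▓▓▓▓▓▓▓▓▓▓▓▓▓▓
                  ┃▓▓▓▓▓▓▓▓▓▓▓▓▓▓▓▓▓▓▓▓▓▓▓▓▓▓▓▓▓▓▓▓▓▓
                  ┗━━━━━━━━━━━━━━━━━━━━━━━━━━━━━━━━━━


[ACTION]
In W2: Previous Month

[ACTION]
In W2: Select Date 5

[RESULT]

                  ┏━━━━━━━━━━━━━━━━━━━━━━━━━━━━━━━━━━
                  ┃ ImageViewer                      
                  ┠──────────────────────────────────
                  ┏━━━━━━━━━━━━━━━━━━━━━━━━━━━━━━━━━━
                  ┃ CalendarWidget                   
                  ┠──────────────────────────────────
                  ┃             August 2024          
                  ┃Mo Tu We Th Fr Sa Su              
                  ┃          1  2  3  4              
                  ┃[ 5]  6  7  8  9 10 11            
                  ┃12 13 14 15 16 17 18              
                  ┃19 20 21 22 23 24 25              
                  ┗━━━━━━━━━━━━━━━━━━━━━━━━━━━━━━━━━━
                  ┃▓▓▓▓▓▓▓▓▓▓▓▓▓▓▓▓▓▓▓▓▓▓▓▓▓▓▓▓▓▓▓▓▓▓
                  ┃▓▓▓▓▓▓▓▓▓▓▓▓▓▓▓▓▓▓▓▓▓▓▓▓▓▓▓▓▓▓▓▓▓▓
                  ┃▓▓▓▓▓▓▓▓▓▓▓▓▓▓▓▓▓▓▓▓▓▓▓▓▓▓▓▓▓▓▓▓▓▓
                  ┗━━━━━━━━━━━━━━━━━━━━━━━━━━━━━━━━━━


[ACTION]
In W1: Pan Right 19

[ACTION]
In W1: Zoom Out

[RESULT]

                  ┏━━━━━━━━━━━━━━━━━━━━━━━━━━━━━━━━━━
                  ┃ ImageViewer                      
                  ┠──────────────────────────────────
                  ┏━━━━━━━━━━━━━━━━━━━━━━━━━━━━━━━━━━
                  ┃ CalendarWidget                   
                  ┠──────────────────────────────────
                  ┃             August 2024          
                  ┃Mo Tu We Th Fr Sa Su              
                  ┃          1  2  3  4              
                  ┃[ 5]  6  7  8  9 10 11            
                  ┃12 13 14 15 16 17 18              
                  ┃19 20 21 22 23 24 25              
                  ┗━━━━━━━━━━━━━━━━━━━━━━━━━━━━━━━━━━
                  ┃▓▓▓▓▓▓▓▓▓▓▓▓▓▓▓▓▓                 
                  ┃▓▓▓▓▓▓▓▓▓▓▓▓▓▓▓▓▓                 
                  ┃▓▓▓▓▓▓▓▓▓▓▓▓▓▓▓▓▓                 
                  ┗━━━━━━━━━━━━━━━━━━━━━━━━━━━━━━━━━━
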